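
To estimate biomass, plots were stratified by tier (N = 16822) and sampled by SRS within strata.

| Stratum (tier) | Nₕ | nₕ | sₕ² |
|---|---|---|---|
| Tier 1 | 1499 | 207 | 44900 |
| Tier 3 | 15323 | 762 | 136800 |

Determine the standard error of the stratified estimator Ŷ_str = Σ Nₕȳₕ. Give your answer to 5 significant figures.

201190

Var(Ŷ_str) = Σₕ Nₕ²(1 − fₕ)sₕ²/nₕ.
Tier 1: 1499²·(1 − 207/1499)·44900/207 = 4.2008787 × 10^8.
Tier 3: 15323²·(1 − 762/15323)·136800/762 = 4.0055866 × 10^10.
Sum = 4.0475954 × 10^10.
SE = √(4.0475954 × 10^10) = 201190.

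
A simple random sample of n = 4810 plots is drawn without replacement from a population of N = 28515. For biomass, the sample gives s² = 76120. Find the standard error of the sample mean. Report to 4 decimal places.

Under SRS without replacement, Var(ȳ) = (1 − f)·s²/n with f = n/N = 4810/28515 = 0.16868315.
Var(ȳ) = (1 − 0.16868315)·76120/4810 = 0.83131685·15.825364 = 13.155892.
SE(ȳ) = √(13.155892) = 3.6271.

3.6271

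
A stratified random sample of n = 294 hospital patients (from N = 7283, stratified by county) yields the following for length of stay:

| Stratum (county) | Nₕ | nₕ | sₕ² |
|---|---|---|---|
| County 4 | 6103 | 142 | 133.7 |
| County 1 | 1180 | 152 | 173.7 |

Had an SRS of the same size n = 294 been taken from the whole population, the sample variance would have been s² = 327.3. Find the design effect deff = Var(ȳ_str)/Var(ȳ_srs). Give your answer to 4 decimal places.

0.6289

Var(ȳ_str) = Σ Wₕ²(1−fₕ)sₕ²/nₕ with Wₕ = Nₕ/7283:
  County 4: (6103/7283)²·(1−142/6103)·133.7/142 = 0.64578051
  County 1: (1180/7283)²·(1−152/1180)·173.7/152 = 0.026134292
  → Var(ȳ_str) = 0.6719148.
Var(ȳ_srs) = (1 − 294/7283)·327.3/294 = 1.068325.
deff = 0.6719148 / 1.068325 = 0.6289.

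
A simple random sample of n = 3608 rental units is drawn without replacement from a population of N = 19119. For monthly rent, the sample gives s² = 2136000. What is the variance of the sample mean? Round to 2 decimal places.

Under SRS without replacement, Var(ȳ) = (1 − f)·s²/n with f = n/N = 3608/19119 = 0.18871280.
Var(ȳ) = (1 − 0.18871280)·2136000/3608 = 0.81128720·592.01774 = 480.29641.

480.30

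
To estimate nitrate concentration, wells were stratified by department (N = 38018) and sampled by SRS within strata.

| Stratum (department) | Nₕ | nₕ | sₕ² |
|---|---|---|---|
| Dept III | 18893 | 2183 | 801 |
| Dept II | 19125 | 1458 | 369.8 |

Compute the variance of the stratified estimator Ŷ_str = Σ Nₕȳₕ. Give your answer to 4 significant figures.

Var(Ŷ_str) = Σₕ Nₕ²(1 − fₕ)sₕ²/nₕ.
Dept III: 18893²·(1 − 2183/18893)·801/2183 = 1.1583936 × 10^8.
Dept II: 19125²·(1 − 1458/19125)·369.8/1458 = 8.5698582 × 10^7.
Sum = 2.0153794 × 10^8.

2.015 × 10^8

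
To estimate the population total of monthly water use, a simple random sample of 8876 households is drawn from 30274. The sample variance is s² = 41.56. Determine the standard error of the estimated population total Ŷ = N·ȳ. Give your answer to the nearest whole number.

Var(Ŷ) = N²·Var(ȳ) = N²·(1 − n/N)·s²/n.
f = 8876/30274 = 0.29318887; Var(ȳ) = 0.70681113·41.56/8876 = 0.0033094942.
Var(Ŷ) = 30274² · 0.0033094942 = 3.0332013 × 10^6.
SE(Ŷ) = √(3.0332013 × 10^6) = 1742.

1742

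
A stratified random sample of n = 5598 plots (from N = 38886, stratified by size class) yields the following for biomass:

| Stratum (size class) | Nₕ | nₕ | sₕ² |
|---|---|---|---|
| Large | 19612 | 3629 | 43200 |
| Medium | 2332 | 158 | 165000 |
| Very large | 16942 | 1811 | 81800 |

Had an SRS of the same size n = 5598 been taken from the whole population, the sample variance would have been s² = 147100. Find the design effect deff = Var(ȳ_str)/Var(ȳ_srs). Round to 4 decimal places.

0.6058

Var(ȳ_str) = Σ Wₕ²(1−fₕ)sₕ²/nₕ with Wₕ = Nₕ/38886:
  Large: (19612/38886)²·(1−3629/19612)·43200/3629 = 2.467689
  Medium: (2332/38886)²·(1−158/2332)·165000/158 = 3.5012925
  Very large: (16942/38886)²·(1−1811/16942)·81800/1811 = 7.6573874
  → Var(ȳ_str) = 13.626369.
Var(ȳ_srs) = (1 − 5598/38886)·147100/5598 = 22.494389.
deff = 13.626369 / 22.494389 = 0.6058.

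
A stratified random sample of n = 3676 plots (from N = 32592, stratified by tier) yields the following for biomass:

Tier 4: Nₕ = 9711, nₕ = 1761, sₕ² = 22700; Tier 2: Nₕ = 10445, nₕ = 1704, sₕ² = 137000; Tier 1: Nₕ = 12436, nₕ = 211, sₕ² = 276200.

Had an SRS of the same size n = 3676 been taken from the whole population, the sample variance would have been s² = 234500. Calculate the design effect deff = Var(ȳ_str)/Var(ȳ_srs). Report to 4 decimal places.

Var(ȳ_str) = Σ Wₕ²(1−fₕ)sₕ²/nₕ with Wₕ = Nₕ/32592:
  Tier 4: (9711/32592)²·(1−1761/9711)·22700/1761 = 0.93686186
  Tier 2: (10445/32592)²·(1−1704/10445)·137000/1704 = 6.9103257
  Tier 1: (12436/32592)²·(1−211/12436)·276200/211 = 187.34788
  → Var(ȳ_str) = 195.19507.
Var(ȳ_srs) = (1 − 3676/32592)·234500/3676 = 56.597148.
deff = 195.19507 / 56.597148 = 3.4488.

3.4488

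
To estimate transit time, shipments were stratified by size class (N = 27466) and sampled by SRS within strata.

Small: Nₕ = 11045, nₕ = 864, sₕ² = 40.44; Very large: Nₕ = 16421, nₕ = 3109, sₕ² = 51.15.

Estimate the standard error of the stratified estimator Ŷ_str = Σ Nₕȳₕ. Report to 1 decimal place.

2976.5

Var(Ŷ_str) = Σₕ Nₕ²(1 − fₕ)sₕ²/nₕ.
Small: 11045²·(1 − 864/11045)·40.44/864 = 5.2632447 × 10^6.
Very large: 16421²·(1 − 3109/16421)·51.15/3109 = 3.5963987 × 10^6.
Sum = 8.8596434 × 10^6.
SE = √(8.8596434 × 10^6) = 2976.5.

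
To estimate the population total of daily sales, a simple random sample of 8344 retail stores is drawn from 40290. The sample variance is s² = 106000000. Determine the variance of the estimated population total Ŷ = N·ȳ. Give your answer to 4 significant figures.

Var(Ŷ) = N²·Var(ȳ) = N²·(1 − n/N)·s²/n.
f = 8344/40290 = 0.20709854; Var(ȳ) = 0.79290146·106000000/8344 = 10072.813.
Var(Ŷ) = 40290² · 10072.813 = 1.6351037 × 10^13.

1.635 × 10^13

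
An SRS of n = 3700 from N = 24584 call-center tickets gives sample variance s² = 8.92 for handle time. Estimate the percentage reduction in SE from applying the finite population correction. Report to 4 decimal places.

7.8319

f = n/N = 3700/24584 = 0.15050439.
SE_no-fpc = √(s²/n) = 0.049100008; SE_fpc = √((1−f)s²/n) = 0.045254538.
Ratio = √(1−f) = 0.92168086. Reduction = 100·(1 − 0.92168086) = 7.8319%.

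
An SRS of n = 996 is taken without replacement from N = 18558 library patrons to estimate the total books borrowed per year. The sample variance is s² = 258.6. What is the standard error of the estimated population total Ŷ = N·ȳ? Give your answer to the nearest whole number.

9199

Var(Ŷ) = N²·Var(ȳ) = N²·(1 − n/N)·s²/n.
f = 996/18558 = 0.05366958; Var(ȳ) = 0.94633042·258.6/996 = 0.24570386.
Var(Ŷ) = 18558² · 0.24570386 = 8.4620253 × 10^7.
SE(Ŷ) = √(8.4620253 × 10^7) = 9199.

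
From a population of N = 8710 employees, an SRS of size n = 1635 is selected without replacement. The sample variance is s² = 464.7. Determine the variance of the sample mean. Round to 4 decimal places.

Under SRS without replacement, Var(ȳ) = (1 − f)·s²/n with f = n/N = 1635/8710 = 0.18771527.
Var(ȳ) = (1 − 0.18771527)·464.7/1635 = 0.81228473·0.28422018 = 0.23086772.

0.2309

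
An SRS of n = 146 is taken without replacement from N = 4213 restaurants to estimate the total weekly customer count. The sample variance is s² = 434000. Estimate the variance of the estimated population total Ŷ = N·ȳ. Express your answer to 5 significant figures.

Var(Ŷ) = N²·Var(ȳ) = N²·(1 − n/N)·s²/n.
f = 146/4213 = 0.03465464; Var(ȳ) = 0.96534536·434000/146 = 2869.5883.
Var(Ŷ) = 4213² · 2869.5883 = 5.0933382 × 10^10.

5.0933 × 10^10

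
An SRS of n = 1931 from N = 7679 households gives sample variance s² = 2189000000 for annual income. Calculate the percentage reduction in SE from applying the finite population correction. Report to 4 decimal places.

13.4821

f = n/N = 1931/7679 = 0.25146503.
SE_no-fpc = √(s²/n) = 1064.711; SE_fpc = √((1−f)s²/n) = 921.16577.
Ratio = √(1−f) = 0.86517915. Reduction = 100·(1 − 0.86517915) = 13.4821%.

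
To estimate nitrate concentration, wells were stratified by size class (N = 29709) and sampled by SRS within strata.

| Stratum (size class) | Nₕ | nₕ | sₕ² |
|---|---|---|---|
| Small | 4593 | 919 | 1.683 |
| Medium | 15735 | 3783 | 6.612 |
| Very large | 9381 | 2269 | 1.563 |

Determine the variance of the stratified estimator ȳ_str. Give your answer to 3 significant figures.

Var(ȳ_str) = Σₕ Wₕ²(1 − fₕ)sₕ²/nₕ with Wₕ = Nₕ/N, N = 29709.
Small: Wₕ = 0.15459962; term = 0.15459962²·(1 − 0.20008709)·1.683/919 = 3.5012904 × 10^-5.
Medium: Wₕ = 0.52963748; term = 0.52963748²·(1 − 0.24041945)·6.612/3783 = 3.7241552 × 10^-4.
Very large: Wₕ = 0.31576290; term = 0.31576290²·(1 − 0.24187187)·1.563/2269 = 5.2070206 × 10^-5.
Sum = 4.5949863 × 10^-4.

4.59 × 10^-4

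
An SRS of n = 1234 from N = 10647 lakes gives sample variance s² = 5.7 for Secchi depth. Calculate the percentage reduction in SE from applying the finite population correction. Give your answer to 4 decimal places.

5.9735

f = n/N = 1234/10647 = 0.11590119.
SE_no-fpc = √(s²/n) = 0.067964143; SE_fpc = √((1−f)s²/n) = 0.063904325.
Ratio = √(1−f) = 0.94026529. Reduction = 100·(1 − 0.94026529) = 5.9735%.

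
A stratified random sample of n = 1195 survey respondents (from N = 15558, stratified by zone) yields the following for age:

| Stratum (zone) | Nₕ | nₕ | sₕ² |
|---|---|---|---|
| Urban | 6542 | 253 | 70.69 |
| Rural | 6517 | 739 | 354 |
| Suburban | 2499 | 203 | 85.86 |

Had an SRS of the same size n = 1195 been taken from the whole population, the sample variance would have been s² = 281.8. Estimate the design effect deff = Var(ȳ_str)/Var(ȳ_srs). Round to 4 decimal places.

Var(ȳ_str) = Σ Wₕ²(1−fₕ)sₕ²/nₕ with Wₕ = Nₕ/15558:
  Urban: (6542/15558)²·(1−253/6542)·70.69/253 = 0.047492175
  Rural: (6517/15558)²·(1−739/6517)·354/739 = 0.074520635
  Suburban: (2499/15558)²·(1−203/2499)·85.86/203 = 0.010025948
  → Var(ȳ_str) = 0.13203876.
Var(ȳ_srs) = (1 − 1195/15558)·281.8/1195 = 0.21770303.
deff = 0.13203876 / 0.21770303 = 0.6065.

0.6065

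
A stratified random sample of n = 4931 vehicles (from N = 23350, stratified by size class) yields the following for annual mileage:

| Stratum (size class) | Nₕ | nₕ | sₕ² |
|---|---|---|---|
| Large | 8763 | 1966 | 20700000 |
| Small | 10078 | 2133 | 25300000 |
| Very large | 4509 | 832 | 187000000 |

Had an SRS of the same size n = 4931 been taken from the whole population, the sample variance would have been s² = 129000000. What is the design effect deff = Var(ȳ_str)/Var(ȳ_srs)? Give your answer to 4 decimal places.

0.4713

Var(ȳ_str) = Σ Wₕ²(1−fₕ)sₕ²/nₕ with Wₕ = Nₕ/23350:
  Large: (8763/23350)²·(1−1966/8763)·20700000/1966 = 1150.2259
  Small: (10078/23350)²·(1−2133/10078)·25300000/2133 = 1741.9037
  Very large: (4509/23350)²·(1−832/4509)·187000000/832 = 6834.683
  → Var(ȳ_str) = 9726.8126.
Var(ȳ_srs) = (1 − 4931/23350)·129000000/4931 = 20636.397.
deff = 9726.8126 / 20636.397 = 0.4713.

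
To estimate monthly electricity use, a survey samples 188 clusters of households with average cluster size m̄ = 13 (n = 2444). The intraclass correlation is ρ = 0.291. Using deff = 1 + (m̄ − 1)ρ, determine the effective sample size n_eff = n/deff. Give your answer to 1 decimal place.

deff = 1 + (13 − 1)·0.291 = 1 + 3.492 = 4.492.
n_eff = 2444 / 4.492 = 544.1.

544.1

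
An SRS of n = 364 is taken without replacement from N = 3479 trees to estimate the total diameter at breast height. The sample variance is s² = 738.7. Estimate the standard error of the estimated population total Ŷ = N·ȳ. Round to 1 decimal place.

4689.6

Var(Ŷ) = N²·Var(ȳ) = N²·(1 − n/N)·s²/n.
f = 364/3479 = 0.10462777; Var(ȳ) = 0.89537223·738.7/364 = 1.8170645.
Var(Ŷ) = 3479² · 1.8170645 = 2.1992733 × 10^7.
SE(Ŷ) = √(2.1992733 × 10^7) = 4689.6.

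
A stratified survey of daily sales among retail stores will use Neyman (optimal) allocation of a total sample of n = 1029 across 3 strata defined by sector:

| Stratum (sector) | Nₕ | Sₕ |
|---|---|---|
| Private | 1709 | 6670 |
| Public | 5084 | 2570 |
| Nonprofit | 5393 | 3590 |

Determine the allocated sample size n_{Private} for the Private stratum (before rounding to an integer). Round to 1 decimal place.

Neyman allocation: nₕ = n·NₕSₕ / Σⱼ NⱼSⱼ.
Σ NⱼSⱼ = 1709·6670 + 5084·2570 + 5393·3590 = 4.382578 × 10^7.
n_{Private} = 1029·1709·6670 / (4.382578 × 10^7) = 267.6.

267.6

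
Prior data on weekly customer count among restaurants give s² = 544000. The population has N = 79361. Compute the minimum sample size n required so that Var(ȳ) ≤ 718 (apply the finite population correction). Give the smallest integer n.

Without fpc, n₀ = s²/D = 544000/718 = 757.6602.
With fpc, (1 − n/N)·s²/n ≤ D requires n ≥ n₀/(1 + n₀/N) = 757.6602/(1 + 757.6602/79361) = 750.4952.
Rounding up, n = 751.

751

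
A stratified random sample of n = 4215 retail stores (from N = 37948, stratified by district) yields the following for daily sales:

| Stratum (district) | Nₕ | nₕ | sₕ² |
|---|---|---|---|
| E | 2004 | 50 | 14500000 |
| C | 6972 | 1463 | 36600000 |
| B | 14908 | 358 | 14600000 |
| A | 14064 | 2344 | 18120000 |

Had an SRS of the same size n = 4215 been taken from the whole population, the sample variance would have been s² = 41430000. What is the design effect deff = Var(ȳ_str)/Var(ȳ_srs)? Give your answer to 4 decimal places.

0.9709

Var(ȳ_str) = Σ Wₕ²(1−fₕ)sₕ²/nₕ with Wₕ = Nₕ/37948:
  E: (2004/37948)²·(1−50/2004)·14500000/50 = 788.57407
  C: (6972/37948)²·(1−1463/6972)·36600000/1463 = 667.25084
  B: (14908/37948)²·(1−358/14908)·14600000/358 = 6142.9138
  A: (14064/37948)²·(1−2344/14064)·18120000/2344 = 884.82884
  → Var(ȳ_str) = 8483.5676.
Var(ȳ_srs) = (1 − 4215/37948)·41430000/4215 = 8737.4244.
deff = 8483.5676 / 8737.4244 = 0.9709.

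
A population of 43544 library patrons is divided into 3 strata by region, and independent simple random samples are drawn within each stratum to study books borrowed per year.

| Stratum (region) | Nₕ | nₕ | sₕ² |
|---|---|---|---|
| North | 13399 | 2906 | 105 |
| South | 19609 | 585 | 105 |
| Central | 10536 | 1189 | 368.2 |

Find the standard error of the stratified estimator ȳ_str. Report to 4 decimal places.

Var(ȳ_str) = Σₕ Wₕ²(1 − fₕ)sₕ²/nₕ with Wₕ = Nₕ/N, N = 43544.
North: Wₕ = 0.30771174; term = 0.30771174²·(1 − 0.21688186)·105/2906 = 0.0026792245.
South: Wₕ = 0.45032611; term = 0.45032611²·(1 − 0.02983324)·105/585 = 0.035312956.
Central: Wₕ = 0.24196215; term = 0.24196215²·(1 − 0.11285118)·368.2/1189 = 0.016083971.
Sum = 0.054076152.
SE = √(0.054076152) = 0.2325.

0.2325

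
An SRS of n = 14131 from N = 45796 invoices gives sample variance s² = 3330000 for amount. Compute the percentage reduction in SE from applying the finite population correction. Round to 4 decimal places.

16.8474

f = n/N = 14131/45796 = 0.30856407.
SE_no-fpc = √(s²/n) = 15.350965; SE_fpc = √((1−f)s²/n) = 12.76473.
Ratio = √(1−f) = 0.83152627. Reduction = 100·(1 − 0.83152627) = 16.8474%.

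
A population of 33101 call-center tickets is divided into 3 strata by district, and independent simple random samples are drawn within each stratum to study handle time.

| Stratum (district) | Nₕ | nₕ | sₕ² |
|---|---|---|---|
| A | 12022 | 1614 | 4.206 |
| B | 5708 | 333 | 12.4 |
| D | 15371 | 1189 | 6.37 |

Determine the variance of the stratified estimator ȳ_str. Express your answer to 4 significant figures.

Var(ȳ_str) = Σₕ Wₕ²(1 − fₕ)sₕ²/nₕ with Wₕ = Nₕ/N, N = 33101.
A: Wₕ = 0.36319144; term = 0.36319144²·(1 − 0.13425387)·4.206/1614 = 2.9759629 × 10^-4.
B: Wₕ = 0.17244192; term = 0.17244192²·(1 − 0.05833917)·12.4/333 = 0.0010426959.
D: Wₕ = 0.46436664; term = 0.46436664²·(1 − 0.07735346)·6.37/1189 = 0.0010658963.
Sum = 0.0024061885.

0.002406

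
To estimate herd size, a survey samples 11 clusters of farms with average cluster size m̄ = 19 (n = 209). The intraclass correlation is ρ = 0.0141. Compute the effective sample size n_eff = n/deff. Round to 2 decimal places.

deff = 1 + (19 − 1)·0.0141 = 1 + 0.2538 = 1.2538.
n_eff = 209 / 1.2538 = 166.69.

166.69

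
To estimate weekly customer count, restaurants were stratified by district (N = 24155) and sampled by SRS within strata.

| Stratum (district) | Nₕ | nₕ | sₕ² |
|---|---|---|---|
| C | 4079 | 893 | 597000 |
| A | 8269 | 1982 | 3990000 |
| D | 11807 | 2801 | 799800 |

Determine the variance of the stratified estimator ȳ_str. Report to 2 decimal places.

246.30

Var(ȳ_str) = Σₕ Wₕ²(1 − fₕ)sₕ²/nₕ with Wₕ = Nₕ/N, N = 24155.
C: Wₕ = 0.16886773; term = 0.16886773²·(1 − 0.21892621)·597000/893 = 14.890465.
A: Wₕ = 0.34233078; term = 0.34233078²·(1 − 0.23969041)·3990000/1982 = 179.37075.
D: Wₕ = 0.48880149; term = 0.48880149²·(1 − 0.23723215)·799800/2801 = 52.038613.
Sum = 246.29983.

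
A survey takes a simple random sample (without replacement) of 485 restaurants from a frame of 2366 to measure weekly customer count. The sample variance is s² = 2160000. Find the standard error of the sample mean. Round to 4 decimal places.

Under SRS without replacement, Var(ȳ) = (1 − f)·s²/n with f = n/N = 485/2366 = 0.20498732.
Var(ȳ) = (1 − 0.20498732)·2160000/485 = 0.79501268·4453.6082 = 3540.675.
SE(ȳ) = √(3540.675) = 59.5036.

59.5036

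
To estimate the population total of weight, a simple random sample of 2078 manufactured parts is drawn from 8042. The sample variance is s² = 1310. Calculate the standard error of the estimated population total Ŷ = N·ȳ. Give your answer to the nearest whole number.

5499

Var(Ŷ) = N²·Var(ȳ) = N²·(1 − n/N)·s²/n.
f = 2078/8042 = 0.25839343; Var(ȳ) = 0.74160657·1310/2078 = 0.46751906.
Var(Ŷ) = 8042² · 0.46751906 = 3.0236217 × 10^7.
SE(Ŷ) = √(3.0236217 × 10^7) = 5499.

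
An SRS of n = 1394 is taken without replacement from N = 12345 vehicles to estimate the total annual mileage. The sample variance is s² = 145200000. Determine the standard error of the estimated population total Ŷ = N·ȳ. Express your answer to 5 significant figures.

3.7525 × 10^6

Var(Ŷ) = N²·Var(ȳ) = N²·(1 − n/N)·s²/n.
f = 1394/12345 = 0.11292021; Var(ȳ) = 0.88707979·145200000/1394 = 92398.842.
Var(Ŷ) = 12345² · 92398.842 = 1.4081493 × 10^13.
SE(Ŷ) = √(1.4081493 × 10^13) = 3.7525 × 10^6.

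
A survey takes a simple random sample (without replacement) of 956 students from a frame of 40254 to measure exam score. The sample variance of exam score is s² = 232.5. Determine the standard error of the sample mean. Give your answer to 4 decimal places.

0.4873

Under SRS without replacement, Var(ȳ) = (1 − f)·s²/n with f = n/N = 956/40254 = 0.02374919.
Var(ȳ) = (1 − 0.02374919)·232.5/956 = 0.97625081·0.24320084 = 0.23742501.
SE(ȳ) = √(0.23742501) = 0.4873.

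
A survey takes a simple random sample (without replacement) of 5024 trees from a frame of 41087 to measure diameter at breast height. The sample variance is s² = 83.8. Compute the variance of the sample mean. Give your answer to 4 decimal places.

0.0146

Under SRS without replacement, Var(ȳ) = (1 − f)·s²/n with f = n/N = 5024/41087 = 0.12227712.
Var(ȳ) = (1 − 0.12227712)·83.8/5024 = 0.87772288·0.016679936 = 0.014640362.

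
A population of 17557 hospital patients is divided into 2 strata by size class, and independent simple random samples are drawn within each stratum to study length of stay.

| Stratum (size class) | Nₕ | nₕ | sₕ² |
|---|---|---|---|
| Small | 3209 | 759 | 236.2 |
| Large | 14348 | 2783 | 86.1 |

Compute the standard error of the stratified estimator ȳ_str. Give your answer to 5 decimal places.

0.15682

Var(ȳ_str) = Σₕ Wₕ²(1 − fₕ)sₕ²/nₕ with Wₕ = Nₕ/N, N = 17557.
Small: Wₕ = 0.18277610; term = 0.18277610²·(1 − 0.23652228)·236.2/759 = 0.0079373092.
Large: Wₕ = 0.81722390; term = 0.81722390²·(1 − 0.19396432)·86.1/2783 = 0.016654298.
Sum = 0.024591607.
SE = √(0.024591607) = 0.15682.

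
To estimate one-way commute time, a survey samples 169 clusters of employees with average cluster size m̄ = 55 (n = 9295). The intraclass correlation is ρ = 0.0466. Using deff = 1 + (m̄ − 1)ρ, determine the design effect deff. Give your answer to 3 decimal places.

deff = 1 + (55 − 1)·0.0466 = 1 + 2.5164 = 3.5164.

3.516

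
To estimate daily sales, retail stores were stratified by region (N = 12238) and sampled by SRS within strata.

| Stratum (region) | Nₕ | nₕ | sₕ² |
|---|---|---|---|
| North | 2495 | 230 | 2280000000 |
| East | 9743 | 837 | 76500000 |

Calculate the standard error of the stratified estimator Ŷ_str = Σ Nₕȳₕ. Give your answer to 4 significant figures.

7.997 × 10^6

Var(Ŷ_str) = Σₕ Nₕ²(1 − fₕ)sₕ²/nₕ.
North: 2495²·(1 − 230/2495)·2280000000/230 = 5.6020343 × 10^13.
East: 9743²·(1 − 837/9743)·76500000/837 = 7.9306972 × 10^12.
Sum = 6.395104 × 10^13.
SE = √(6.395104 × 10^13) = 7.997 × 10^6.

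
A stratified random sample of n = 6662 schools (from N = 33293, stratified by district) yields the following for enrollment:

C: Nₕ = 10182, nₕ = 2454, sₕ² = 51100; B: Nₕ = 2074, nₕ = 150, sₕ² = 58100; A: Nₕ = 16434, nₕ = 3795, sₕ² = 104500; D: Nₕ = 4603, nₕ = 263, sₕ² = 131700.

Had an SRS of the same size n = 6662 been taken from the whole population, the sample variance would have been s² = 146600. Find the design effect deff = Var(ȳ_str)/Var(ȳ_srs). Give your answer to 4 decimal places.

Var(ȳ_str) = Σ Wₕ²(1−fₕ)sₕ²/nₕ with Wₕ = Nₕ/33293:
  C: (10182/33293)²·(1−2454/10182)·51100/2454 = 1.4782255
  B: (2074/33293)²·(1−150/2074)·58100/150 = 1.3944175
  A: (16434/33293)²·(1−3795/16434)·104500/3795 = 5.1600587
  D: (4603/33293)²·(1−263/4603)·131700/263 = 9.0251592
  → Var(ȳ_str) = 17.057861.
Var(ȳ_srs) = (1 − 6662/33293)·146600/6662 = 17.602076.
deff = 17.057861 / 17.602076 = 0.9691.

0.9691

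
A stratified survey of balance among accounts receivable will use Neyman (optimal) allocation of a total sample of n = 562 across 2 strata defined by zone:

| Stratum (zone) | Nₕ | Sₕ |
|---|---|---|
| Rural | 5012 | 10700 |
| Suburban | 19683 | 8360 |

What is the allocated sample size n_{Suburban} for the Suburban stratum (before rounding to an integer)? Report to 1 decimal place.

423.9

Neyman allocation: nₕ = n·NₕSₕ / Σⱼ NⱼSⱼ.
Σ NⱼSⱼ = 5012·10700 + 19683·8360 = 2.1817828 × 10^8.
n_{Suburban} = 562·19683·8360 / (2.1817828 × 10^8) = 423.9.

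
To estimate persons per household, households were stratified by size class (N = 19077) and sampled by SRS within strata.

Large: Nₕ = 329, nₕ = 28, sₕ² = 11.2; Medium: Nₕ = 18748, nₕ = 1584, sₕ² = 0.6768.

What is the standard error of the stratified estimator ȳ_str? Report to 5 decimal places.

0.02206

Var(ȳ_str) = Σₕ Wₕ²(1 − fₕ)sₕ²/nₕ with Wₕ = Nₕ/N, N = 19077.
Large: Wₕ = 0.01724590; term = 0.01724590²·(1 − 0.08510638)·11.2/28 = 1.0884343 × 10^-4.
Medium: Wₕ = 0.98275410; term = 0.98275410²·(1 − 0.08448901)·0.6768/1584 = 3.7779696 × 10^-4.
Sum = 4.8664039 × 10^-4.
SE = √(4.8664039 × 10^-4) = 0.02206.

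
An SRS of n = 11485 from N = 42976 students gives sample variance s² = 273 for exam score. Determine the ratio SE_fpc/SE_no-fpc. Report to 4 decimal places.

0.8560

f = n/N = 11485/42976 = 0.26724218.
SE_no-fpc = √(s²/n) = 0.15417566; SE_fpc = √((1−f)s²/n) = 0.13197633.
Ratio = √(1−f) = 0.85601274.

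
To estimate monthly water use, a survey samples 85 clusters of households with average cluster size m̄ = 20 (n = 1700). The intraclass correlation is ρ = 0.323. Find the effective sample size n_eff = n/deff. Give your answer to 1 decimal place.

deff = 1 + (20 − 1)·0.323 = 1 + 6.137 = 7.137.
n_eff = 1700 / 7.137 = 238.2.

238.2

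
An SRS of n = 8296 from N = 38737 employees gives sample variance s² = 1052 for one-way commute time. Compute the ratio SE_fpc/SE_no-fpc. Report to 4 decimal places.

0.8865

f = n/N = 8296/38737 = 0.21416217.
SE_no-fpc = √(s²/n) = 0.35610125; SE_fpc = √((1−f)s²/n) = 0.31567484.
Ratio = √(1−f) = 0.88647495.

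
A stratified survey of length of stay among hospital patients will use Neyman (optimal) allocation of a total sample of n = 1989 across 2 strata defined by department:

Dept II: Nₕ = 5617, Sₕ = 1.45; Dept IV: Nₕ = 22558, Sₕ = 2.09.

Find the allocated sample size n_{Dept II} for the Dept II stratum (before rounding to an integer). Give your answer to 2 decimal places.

Neyman allocation: nₕ = n·NₕSₕ / Σⱼ NⱼSⱼ.
Σ NⱼSⱼ = 5617·1.45 + 22558·2.09 = 55290.87.
n_{Dept II} = 1989·5617·1.45 / 55290.87 = 292.99.

292.99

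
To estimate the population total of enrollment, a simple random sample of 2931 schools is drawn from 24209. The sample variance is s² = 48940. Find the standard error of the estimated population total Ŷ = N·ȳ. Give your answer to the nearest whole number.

Var(Ŷ) = N²·Var(ȳ) = N²·(1 − n/N)·s²/n.
f = 2931/24209 = 0.12107068; Var(ȳ) = 0.87892932·48940/2931 = 14.675811.
Var(Ŷ) = 24209² · 14.675811 = 8.6011359 × 10^9.
SE(Ŷ) = √(8.6011359 × 10^9) = 92742.

92742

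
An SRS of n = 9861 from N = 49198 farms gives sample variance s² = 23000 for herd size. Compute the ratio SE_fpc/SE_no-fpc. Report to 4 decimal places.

0.8942

f = n/N = 9861/49198 = 0.20043498.
SE_no-fpc = √(s²/n) = 1.5272265; SE_fpc = √((1−f)s²/n) = 1.3656215.
Ratio = √(1−f) = 0.89418400.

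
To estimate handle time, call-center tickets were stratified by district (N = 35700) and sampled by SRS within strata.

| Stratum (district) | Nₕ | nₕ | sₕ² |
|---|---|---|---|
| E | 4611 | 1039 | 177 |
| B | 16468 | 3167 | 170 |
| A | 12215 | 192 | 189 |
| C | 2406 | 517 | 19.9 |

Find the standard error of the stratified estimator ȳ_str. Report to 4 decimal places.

0.3535

Var(ȳ_str) = Σₕ Wₕ²(1 − fₕ)sₕ²/nₕ with Wₕ = Nₕ/N, N = 35700.
E: Wₕ = 0.12915966; term = 0.12915966²·(1 − 0.22533073)·177/1039 = 0.0022015465.
B: Wₕ = 0.46128852; term = 0.46128852²·(1 − 0.19231236)·170/3167 = 0.0092254929.
A: Wₕ = 0.34215686; term = 0.34215686²·(1 − 0.01571838)·189/192 = 0.11343066.
C: Wₕ = 0.06739496; term = 0.06739496²·(1 − 0.21487947)·19.9/517 = 1.3726306 × 10^-4.
Sum = 0.12499496.
SE = √(0.12499496) = 0.3535.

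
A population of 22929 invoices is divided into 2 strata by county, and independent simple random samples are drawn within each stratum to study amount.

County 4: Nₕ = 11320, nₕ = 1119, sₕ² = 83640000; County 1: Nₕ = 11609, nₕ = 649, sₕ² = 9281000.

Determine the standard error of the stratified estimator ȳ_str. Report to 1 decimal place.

Var(ȳ_str) = Σₕ Wₕ²(1 − fₕ)sₕ²/nₕ with Wₕ = Nₕ/N, N = 22929.
County 4: Wₕ = 0.49369794; term = 0.49369794²·(1 − 0.09885159)·83640000/1119 = 16417.343.
County 1: Wₕ = 0.50630206; term = 0.50630206²·(1 − 0.05590490)·9281000/649 = 3460.8694.
Sum = 19878.212.
SE = √(19878.212) = 141.0.

141.0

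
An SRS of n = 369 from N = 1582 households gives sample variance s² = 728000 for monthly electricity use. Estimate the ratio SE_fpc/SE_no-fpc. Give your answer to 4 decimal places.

0.8756

f = n/N = 369/1582 = 0.23324905.
SE_no-fpc = √(s²/n) = 44.417336; SE_fpc = √((1−f)s²/n) = 38.893736.
Ratio = √(1−f) = 0.87564316.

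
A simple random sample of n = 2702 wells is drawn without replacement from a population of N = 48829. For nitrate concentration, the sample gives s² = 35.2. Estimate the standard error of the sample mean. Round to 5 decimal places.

0.11093

Under SRS without replacement, Var(ȳ) = (1 − f)·s²/n with f = n/N = 2702/48829 = 0.05533597.
Var(ȳ) = (1 − 0.05533597)·35.2/2702 = 0.94466403·0.013027387 = 0.012306504.
SE(ȳ) = √(0.012306504) = 0.11093.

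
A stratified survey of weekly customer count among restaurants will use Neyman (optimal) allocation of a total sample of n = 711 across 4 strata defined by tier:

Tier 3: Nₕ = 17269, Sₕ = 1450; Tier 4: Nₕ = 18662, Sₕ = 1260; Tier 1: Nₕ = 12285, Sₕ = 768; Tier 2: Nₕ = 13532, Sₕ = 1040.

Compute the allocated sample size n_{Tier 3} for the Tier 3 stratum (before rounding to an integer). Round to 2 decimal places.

247.06

Neyman allocation: nₕ = n·NₕSₕ / Σⱼ NⱼSⱼ.
Σ NⱼSⱼ = 17269·1450 + 18662·1260 + 12285·768 + 13532·1040 = 7.206233 × 10^7.
n_{Tier 3} = 711·17269·1450 / (7.206233 × 10^7) = 247.06.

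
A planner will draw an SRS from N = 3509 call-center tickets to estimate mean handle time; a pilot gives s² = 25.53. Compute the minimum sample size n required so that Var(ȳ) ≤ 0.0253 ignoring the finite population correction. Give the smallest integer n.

1010

Without fpc, n₀ = s²/D = 25.53/0.0253 = 1009.0909.
Rounding up, n = 1010.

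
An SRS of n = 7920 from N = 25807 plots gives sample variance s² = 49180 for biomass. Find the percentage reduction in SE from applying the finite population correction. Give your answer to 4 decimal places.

f = n/N = 7920/25807 = 0.30689348.
SE_no-fpc = √(s²/n) = 2.4919061; SE_fpc = √((1−f)s²/n) = 2.0745871.
Ratio = √(1−f) = 0.83253019. Reduction = 100·(1 − 0.83253019) = 16.7470%.

16.7470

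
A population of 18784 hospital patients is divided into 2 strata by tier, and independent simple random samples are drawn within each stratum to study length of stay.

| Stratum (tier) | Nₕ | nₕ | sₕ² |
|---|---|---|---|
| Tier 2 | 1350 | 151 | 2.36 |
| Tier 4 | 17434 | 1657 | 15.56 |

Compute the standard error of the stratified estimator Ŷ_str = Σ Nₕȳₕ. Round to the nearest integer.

1615

Var(Ŷ_str) = Σₕ Nₕ²(1 − fₕ)sₕ²/nₕ.
Tier 2: 1350²·(1 − 151/1350)·2.36/151 = 25298.106.
Tier 4: 17434²·(1 − 1657/17434)·15.56/1657 = 2.5829057 × 10^6.
Sum = 2.6082038 × 10^6.
SE = √(2.6082038 × 10^6) = 1615.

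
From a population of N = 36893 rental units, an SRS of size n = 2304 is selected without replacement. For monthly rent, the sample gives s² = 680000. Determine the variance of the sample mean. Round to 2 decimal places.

276.71

Under SRS without replacement, Var(ȳ) = (1 − f)·s²/n with f = n/N = 2304/36893 = 0.06245087.
Var(ȳ) = (1 − 0.06245087)·680000/2304 = 0.93754913·295.13889 = 276.70721.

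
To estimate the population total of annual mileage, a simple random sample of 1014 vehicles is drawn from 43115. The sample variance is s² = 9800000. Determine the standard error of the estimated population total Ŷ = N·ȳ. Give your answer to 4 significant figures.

4.188 × 10^6

Var(Ŷ) = N²·Var(ȳ) = N²·(1 − n/N)·s²/n.
f = 1014/43115 = 0.02351850; Var(ȳ) = 0.97648150·9800000/1014 = 9437.3952.
Var(Ŷ) = 43115² · 9437.3952 = 1.7543204 × 10^13.
SE(Ŷ) = √(1.7543204 × 10^13) = 4.188 × 10^6.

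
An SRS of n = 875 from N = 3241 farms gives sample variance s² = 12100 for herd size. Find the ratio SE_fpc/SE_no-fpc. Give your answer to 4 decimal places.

f = n/N = 875/3241 = 0.26997840.
SE_no-fpc = √(s²/n) = 3.7186787; SE_fpc = √((1−f)s²/n) = 3.1772875.
Ratio = √(1−f) = 0.85441301.

0.8544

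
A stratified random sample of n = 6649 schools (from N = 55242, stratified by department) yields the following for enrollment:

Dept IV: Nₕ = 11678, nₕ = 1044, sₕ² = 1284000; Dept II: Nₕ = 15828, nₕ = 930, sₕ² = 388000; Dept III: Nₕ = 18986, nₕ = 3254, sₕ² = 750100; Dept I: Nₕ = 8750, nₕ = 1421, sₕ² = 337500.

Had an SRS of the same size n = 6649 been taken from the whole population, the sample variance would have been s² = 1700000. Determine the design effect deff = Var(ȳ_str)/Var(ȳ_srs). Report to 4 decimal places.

0.4884

Var(ȳ_str) = Σ Wₕ²(1−fₕ)sₕ²/nₕ with Wₕ = Nₕ/55242:
  Dept IV: (11678/55242)²·(1−1044/11678)·1284000/1044 = 50.048477
  Dept II: (15828/55242)²·(1−930/15828)·388000/930 = 32.237696
  Dept III: (18986/55242)²·(1−3254/18986)·750100/3254 = 22.562138
  Dept I: (8750/55242)²·(1−1421/8750)·337500/1421 = 4.9910703
  → Var(ȳ_str) = 109.83938.
Var(ȳ_srs) = (1 − 6649/55242)·1700000/6649 = 224.90386.
deff = 109.83938 / 224.90386 = 0.4884.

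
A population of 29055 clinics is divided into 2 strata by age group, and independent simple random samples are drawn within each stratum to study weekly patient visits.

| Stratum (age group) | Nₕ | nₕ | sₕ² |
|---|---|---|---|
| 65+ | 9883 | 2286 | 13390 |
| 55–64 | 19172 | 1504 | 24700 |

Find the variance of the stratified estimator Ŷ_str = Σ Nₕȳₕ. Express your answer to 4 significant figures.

6.003 × 10^9

Var(Ŷ_str) = Σₕ Nₕ²(1 − fₕ)sₕ²/nₕ.
65+: 9883²·(1 − 2286/9883)·13390/2286 = 4.397798 × 10^8.
55–64: 19172²·(1 − 1504/19172)·24700/1504 = 5.5629343 × 10^9.
Sum = 6.0027141 × 10^9.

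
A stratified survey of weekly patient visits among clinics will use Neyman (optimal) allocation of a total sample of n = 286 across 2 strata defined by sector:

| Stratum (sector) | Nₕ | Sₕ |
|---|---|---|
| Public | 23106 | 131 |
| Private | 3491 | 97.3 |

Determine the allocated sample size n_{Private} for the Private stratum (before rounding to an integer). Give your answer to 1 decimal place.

Neyman allocation: nₕ = n·NₕSₕ / Σⱼ NⱼSⱼ.
Σ NⱼSⱼ = 23106·131 + 3491·97.3 = 3.3665603 × 10^6.
n_{Private} = 286·3491·97.3 / (3.3665603 × 10^6) = 28.9.

28.9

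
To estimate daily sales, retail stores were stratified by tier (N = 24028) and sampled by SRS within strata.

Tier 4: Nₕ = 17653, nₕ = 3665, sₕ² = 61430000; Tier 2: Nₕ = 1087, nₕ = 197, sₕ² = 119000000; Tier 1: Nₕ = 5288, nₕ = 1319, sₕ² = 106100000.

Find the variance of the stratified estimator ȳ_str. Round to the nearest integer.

Var(ȳ_str) = Σₕ Wₕ²(1 − fₕ)sₕ²/nₕ with Wₕ = Nₕ/N, N = 24028.
Tier 4: Wₕ = 0.73468453; term = 0.73468453²·(1 − 0.20761344)·61430000/3665 = 7168.783.
Tier 2: Wₕ = 0.04523889; term = 0.04523889²·(1 − 0.18123275)·119000000/197 = 1012.197.
Tier 1: Wₕ = 0.22007658; term = 0.22007658²·(1 − 0.24943268)·106100000/1319 = 2924.2055.
Sum = 11105.186.

11105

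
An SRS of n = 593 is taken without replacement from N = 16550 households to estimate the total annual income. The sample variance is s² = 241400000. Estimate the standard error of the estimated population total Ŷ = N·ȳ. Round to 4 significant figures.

1.037 × 10^7

Var(Ŷ) = N²·Var(ȳ) = N²·(1 − n/N)·s²/n.
f = 593/16550 = 0.03583082; Var(ȳ) = 0.96416918·241400000/593 = 392496.53.
Var(Ŷ) = 16550² · 392496.53 = 1.0750578 × 10^14.
SE(Ŷ) = √(1.0750578 × 10^14) = 1.037 × 10^7.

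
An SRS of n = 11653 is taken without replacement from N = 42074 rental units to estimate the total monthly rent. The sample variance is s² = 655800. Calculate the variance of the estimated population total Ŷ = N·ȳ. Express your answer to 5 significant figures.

Var(Ŷ) = N²·Var(ȳ) = N²·(1 − n/N)·s²/n.
f = 11653/42074 = 0.27696440; Var(ȳ) = 0.72303560·655800/11653 = 40.69053.
Var(Ŷ) = 42074² · 40.69053 = 7.203125 × 10^10.

7.2031 × 10^10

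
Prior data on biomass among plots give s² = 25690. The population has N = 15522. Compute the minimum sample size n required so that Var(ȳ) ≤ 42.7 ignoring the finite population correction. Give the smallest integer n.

602

Without fpc, n₀ = s²/D = 25690/42.7 = 601.6393.
Rounding up, n = 602.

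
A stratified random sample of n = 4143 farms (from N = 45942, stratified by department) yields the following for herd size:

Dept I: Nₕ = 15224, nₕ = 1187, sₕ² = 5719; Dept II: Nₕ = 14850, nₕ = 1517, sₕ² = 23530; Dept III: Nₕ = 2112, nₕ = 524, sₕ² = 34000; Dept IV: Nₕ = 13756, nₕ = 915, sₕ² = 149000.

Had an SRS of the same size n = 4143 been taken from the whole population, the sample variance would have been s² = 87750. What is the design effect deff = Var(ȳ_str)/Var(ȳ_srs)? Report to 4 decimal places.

0.8134

Var(ȳ_str) = Σ Wₕ²(1−fₕ)sₕ²/nₕ with Wₕ = Nₕ/45942:
  Dept I: (15224/45942)²·(1−1187/15224)·5719/1187 = 0.4878122
  Dept II: (14850/45942)²·(1−1517/14850)·23530/1517 = 1.4550264
  Dept III: (2112/45942)²·(1−524/2112)·34000/524 = 0.10310322
  Dept IV: (13756/45942)²·(1−915/13756)·149000/915 = 13.628134
  → Var(ȳ_str) = 15.674076.
Var(ȳ_srs) = (1 − 4143/45942)·87750/4143 = 19.270287.
deff = 15.674076 / 19.270287 = 0.8134.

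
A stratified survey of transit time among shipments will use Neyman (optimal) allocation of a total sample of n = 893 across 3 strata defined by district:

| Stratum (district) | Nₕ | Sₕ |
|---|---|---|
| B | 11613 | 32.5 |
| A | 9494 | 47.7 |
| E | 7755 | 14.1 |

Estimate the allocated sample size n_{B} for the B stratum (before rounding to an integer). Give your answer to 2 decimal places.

358.69

Neyman allocation: nₕ = n·NₕSₕ / Σⱼ NⱼSⱼ.
Σ NⱼSⱼ = 11613·32.5 + 9494·47.7 + 7755·14.1 = 939631.8.
n_{B} = 893·11613·32.5 / 939631.8 = 358.69.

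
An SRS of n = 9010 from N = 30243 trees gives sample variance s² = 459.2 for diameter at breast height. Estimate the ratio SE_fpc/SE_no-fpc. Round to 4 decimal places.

f = n/N = 9010/30243 = 0.29792018.
SE_no-fpc = √(s²/n) = 0.22575561; SE_fpc = √((1−f)s²/n) = 0.18916108.
Ratio = √(1−f) = 0.83790203.

0.8379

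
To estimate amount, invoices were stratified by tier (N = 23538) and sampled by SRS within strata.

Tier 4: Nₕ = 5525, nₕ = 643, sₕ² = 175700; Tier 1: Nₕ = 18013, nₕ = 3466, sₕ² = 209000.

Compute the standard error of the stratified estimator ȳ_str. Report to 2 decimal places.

6.47

Var(ȳ_str) = Σₕ Wₕ²(1 − fₕ)sₕ²/nₕ with Wₕ = Nₕ/N, N = 23538.
Tier 4: Wₕ = 0.23472682; term = 0.23472682²·(1 − 0.11638009)·175700/643 = 13.303065.
Tier 1: Wₕ = 0.76527318; term = 0.76527318²·(1 − 0.19241659)·209000/3466 = 28.51925.
Sum = 41.822315.
SE = √(41.822315) = 6.47.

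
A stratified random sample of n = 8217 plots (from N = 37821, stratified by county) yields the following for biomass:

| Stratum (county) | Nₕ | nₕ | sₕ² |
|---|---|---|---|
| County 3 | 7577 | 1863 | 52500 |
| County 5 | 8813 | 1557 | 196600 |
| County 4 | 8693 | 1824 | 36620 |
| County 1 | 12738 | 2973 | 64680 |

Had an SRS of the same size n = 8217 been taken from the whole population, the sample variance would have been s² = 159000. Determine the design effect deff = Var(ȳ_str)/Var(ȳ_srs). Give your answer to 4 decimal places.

0.6092

Var(ȳ_str) = Σ Wₕ²(1−fₕ)sₕ²/nₕ with Wₕ = Nₕ/37821:
  County 3: (7577/37821)²·(1−1863/7577)·52500/1863 = 0.85293897
  County 5: (8813/37821)²·(1−1557/8813)·196600/1557 = 5.6448178
  County 4: (8693/37821)²·(1−1824/8693)·36620/1824 = 0.83809005
  County 1: (12738/37821)²·(1−2973/12738)·64680/2973 = 1.8918321
  → Var(ȳ_str) = 9.2276789.
Var(ȳ_srs) = (1 − 8217/37821)·159000/8217 = 15.146114.
deff = 9.2276789 / 15.146114 = 0.6092.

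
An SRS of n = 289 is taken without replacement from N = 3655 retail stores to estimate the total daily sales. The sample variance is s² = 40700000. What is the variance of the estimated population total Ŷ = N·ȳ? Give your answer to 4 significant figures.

Var(Ŷ) = N²·Var(ȳ) = N²·(1 − n/N)·s²/n.
f = 289/3655 = 0.07906977; Var(ȳ) = 0.92093023·40700000/289 = 129695.02.
Var(Ŷ) = 3655² · 129695.02 = 1.732599 × 10^12.

1.733 × 10^12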